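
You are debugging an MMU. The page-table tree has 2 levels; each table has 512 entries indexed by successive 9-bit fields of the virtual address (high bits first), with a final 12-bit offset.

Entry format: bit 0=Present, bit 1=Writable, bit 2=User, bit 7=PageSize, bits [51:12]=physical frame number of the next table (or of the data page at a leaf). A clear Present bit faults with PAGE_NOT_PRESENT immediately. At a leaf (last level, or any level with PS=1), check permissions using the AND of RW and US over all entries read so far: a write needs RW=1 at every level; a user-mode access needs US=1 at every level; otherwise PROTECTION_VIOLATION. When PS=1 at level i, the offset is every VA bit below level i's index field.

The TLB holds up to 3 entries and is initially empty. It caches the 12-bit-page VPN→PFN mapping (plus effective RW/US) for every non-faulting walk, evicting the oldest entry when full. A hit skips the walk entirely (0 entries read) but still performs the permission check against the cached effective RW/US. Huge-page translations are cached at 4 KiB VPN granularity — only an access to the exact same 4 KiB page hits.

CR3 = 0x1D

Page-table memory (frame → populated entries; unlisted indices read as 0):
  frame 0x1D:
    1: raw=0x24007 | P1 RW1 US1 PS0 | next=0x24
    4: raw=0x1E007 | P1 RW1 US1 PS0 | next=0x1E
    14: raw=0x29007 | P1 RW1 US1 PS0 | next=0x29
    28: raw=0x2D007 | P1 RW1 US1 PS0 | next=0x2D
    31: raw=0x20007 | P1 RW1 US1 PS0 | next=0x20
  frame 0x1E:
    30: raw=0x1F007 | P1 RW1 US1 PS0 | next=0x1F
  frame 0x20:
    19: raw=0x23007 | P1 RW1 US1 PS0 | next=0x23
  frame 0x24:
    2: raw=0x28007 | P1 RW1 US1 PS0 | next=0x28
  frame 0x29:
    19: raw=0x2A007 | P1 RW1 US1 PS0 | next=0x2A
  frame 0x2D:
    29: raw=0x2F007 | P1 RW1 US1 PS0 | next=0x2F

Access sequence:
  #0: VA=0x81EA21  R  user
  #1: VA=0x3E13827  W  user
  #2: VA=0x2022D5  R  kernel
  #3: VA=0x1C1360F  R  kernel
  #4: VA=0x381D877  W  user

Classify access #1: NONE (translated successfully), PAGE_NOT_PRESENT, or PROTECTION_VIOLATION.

Walk each access:
#0 VA=0x81EA21 (r,user):
  lvl0: tbl 0x1D, slot 4 ⇒ 0x1E007 (P1/RW1/US1/PS0)
  lvl1: tbl 0x1E, slot 30 ⇒ 0x1F007 (P1/RW1/US1/PS0)
  → PA=0x1FA21  (2 entries read)
#1 VA=0x3E13827 (w,user):
  lvl0: tbl 0x1D, slot 31 ⇒ 0x20007 (P1/RW1/US1/PS0)
  lvl1: tbl 0x20, slot 19 ⇒ 0x23007 (P1/RW1/US1/PS0)
  → PA=0x23827  (2 entries read)
#2 VA=0x2022D5 (r,kernel):
  lvl0: tbl 0x1D, slot 1 ⇒ 0x24007 (P1/RW1/US1/PS0)
  lvl1: tbl 0x24, slot 2 ⇒ 0x28007 (P1/RW1/US1/PS0)
  → PA=0x282D5  (2 entries read)
#3 VA=0x1C1360F (r,kernel):
  lvl0: tbl 0x1D, slot 14 ⇒ 0x29007 (P1/RW1/US1/PS0)
  lvl1: tbl 0x29, slot 19 ⇒ 0x2A007 (P1/RW1/US1/PS0)
  → PA=0x2A60F  (2 entries read)
#4 VA=0x381D877 (w,user):
  lvl0: tbl 0x1D, slot 28 ⇒ 0x2D007 (P1/RW1/US1/PS0)
  lvl1: tbl 0x2D, slot 29 ⇒ 0x2F007 (P1/RW1/US1/PS0)
  → PA=0x2F877  (2 entries read)

Access #1 fault: NONE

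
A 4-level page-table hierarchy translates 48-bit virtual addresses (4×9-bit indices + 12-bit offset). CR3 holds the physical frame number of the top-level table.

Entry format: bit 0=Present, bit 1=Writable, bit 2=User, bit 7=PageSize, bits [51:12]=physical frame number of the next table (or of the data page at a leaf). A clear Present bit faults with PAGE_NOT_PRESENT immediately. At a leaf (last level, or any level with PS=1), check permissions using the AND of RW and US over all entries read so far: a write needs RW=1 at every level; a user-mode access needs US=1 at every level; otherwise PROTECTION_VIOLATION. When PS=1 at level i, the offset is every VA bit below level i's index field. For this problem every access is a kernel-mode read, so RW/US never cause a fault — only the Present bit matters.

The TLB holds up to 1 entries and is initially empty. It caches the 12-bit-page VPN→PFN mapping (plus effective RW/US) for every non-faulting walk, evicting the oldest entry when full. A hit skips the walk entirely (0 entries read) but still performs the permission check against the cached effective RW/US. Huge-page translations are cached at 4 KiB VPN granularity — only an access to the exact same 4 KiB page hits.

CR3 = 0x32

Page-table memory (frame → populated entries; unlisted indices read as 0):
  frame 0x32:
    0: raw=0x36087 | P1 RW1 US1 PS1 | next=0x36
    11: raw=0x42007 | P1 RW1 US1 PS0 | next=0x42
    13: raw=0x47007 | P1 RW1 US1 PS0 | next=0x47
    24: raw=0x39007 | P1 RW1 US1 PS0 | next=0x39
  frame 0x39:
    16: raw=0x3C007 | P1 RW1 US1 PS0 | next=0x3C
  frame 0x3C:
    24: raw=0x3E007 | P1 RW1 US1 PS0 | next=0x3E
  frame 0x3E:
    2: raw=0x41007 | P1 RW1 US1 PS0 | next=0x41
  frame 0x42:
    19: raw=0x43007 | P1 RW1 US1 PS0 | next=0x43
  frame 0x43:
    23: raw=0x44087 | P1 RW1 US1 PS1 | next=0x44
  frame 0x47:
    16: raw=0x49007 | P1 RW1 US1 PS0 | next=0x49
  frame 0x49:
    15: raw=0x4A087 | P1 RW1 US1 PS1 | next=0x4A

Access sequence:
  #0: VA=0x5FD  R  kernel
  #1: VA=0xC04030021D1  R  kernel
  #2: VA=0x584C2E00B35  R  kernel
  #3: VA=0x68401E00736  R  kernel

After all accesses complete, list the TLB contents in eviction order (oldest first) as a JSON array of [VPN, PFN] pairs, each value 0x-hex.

Trace:
#0 VA=0x5FD (r,kernel):
  lvl0: tbl 0x32, slot 0 ⇒ 0x36087 (P1/RW1/US1/PS1)
  → PA=0x365FD (huge @L0)  (1 entries read)
#1 VA=0xC04030021D1 (r,kernel):
  lvl0: tbl 0x32, slot 24 ⇒ 0x39007 (P1/RW1/US1/PS0)
  lvl1: tbl 0x39, slot 16 ⇒ 0x3C007 (P1/RW1/US1/PS0)
  lvl2: tbl 0x3C, slot 24 ⇒ 0x3E007 (P1/RW1/US1/PS0)
  lvl3: tbl 0x3E, slot 2 ⇒ 0x41007 (P1/RW1/US1/PS0)
  → PA=0x411D1  (4 entries read)
#2 VA=0x584C2E00B35 (r,kernel):
  lvl0: tbl 0x32, slot 11 ⇒ 0x42007 (P1/RW1/US1/PS0)
  lvl1: tbl 0x42, slot 19 ⇒ 0x43007 (P1/RW1/US1/PS0)
  lvl2: tbl 0x43, slot 23 ⇒ 0x44087 (P1/RW1/US1/PS1)
  → PA=0x44B35 (huge @L2)  (3 entries read)
#3 VA=0x68401E00736 (r,kernel):
  lvl0: tbl 0x32, slot 13 ⇒ 0x47007 (P1/RW1/US1/PS0)
  lvl1: tbl 0x47, slot 16 ⇒ 0x49007 (P1/RW1/US1/PS0)
  lvl2: tbl 0x49, slot 15 ⇒ 0x4A087 (P1/RW1/US1/PS1)
  → PA=0x4A736 (huge @L2)  (3 entries read)

TLB: [["0x68401E00", "0x4A"]]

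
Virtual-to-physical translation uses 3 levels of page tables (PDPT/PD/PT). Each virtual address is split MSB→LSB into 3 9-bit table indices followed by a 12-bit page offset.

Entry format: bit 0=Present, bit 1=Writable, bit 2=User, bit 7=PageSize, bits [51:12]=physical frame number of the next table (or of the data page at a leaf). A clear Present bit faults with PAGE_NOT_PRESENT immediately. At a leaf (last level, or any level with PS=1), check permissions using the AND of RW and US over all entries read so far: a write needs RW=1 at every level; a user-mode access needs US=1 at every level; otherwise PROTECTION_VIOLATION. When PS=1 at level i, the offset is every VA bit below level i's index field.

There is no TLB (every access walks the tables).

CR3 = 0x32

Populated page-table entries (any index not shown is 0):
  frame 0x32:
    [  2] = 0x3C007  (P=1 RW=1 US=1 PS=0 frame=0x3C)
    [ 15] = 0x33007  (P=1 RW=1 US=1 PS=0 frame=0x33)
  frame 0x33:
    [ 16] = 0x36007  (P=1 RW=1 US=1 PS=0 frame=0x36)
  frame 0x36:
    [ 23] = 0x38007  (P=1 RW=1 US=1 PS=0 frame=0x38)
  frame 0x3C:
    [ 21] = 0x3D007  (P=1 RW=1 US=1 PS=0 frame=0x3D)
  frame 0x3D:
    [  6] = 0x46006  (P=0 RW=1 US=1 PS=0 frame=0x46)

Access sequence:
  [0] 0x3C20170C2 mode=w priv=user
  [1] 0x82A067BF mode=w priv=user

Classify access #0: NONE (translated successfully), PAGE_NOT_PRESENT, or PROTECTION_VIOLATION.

Per-access translation:
#0 VA=0x3C20170C2 (w,user):
  L0 @0x32[15] → 0x33007  P=1,RW=1,US=1,PS=0
  L1 @0x33[16] → 0x36007  P=1,RW=1,US=1,PS=0
  L2 @0x36[23] → 0x38007  P=1,RW=1,US=1,PS=0
  ✓ 0x380C2  — 3 lookups
#1 VA=0x82A067BF (w,user):
  L0 @0x32[2] → 0x3C007  P=1,RW=1,US=1,PS=0
  L1 @0x3C[21] → 0x3D007  P=1,RW=1,US=1,PS=0
  L2 @0x3D[6] → 0x46006  P=0,RW=1,US=1,PS=0
  ⇒ fault: PAGE_NOT_PRESENT  — 3 lookups

Access #0 fault: NONE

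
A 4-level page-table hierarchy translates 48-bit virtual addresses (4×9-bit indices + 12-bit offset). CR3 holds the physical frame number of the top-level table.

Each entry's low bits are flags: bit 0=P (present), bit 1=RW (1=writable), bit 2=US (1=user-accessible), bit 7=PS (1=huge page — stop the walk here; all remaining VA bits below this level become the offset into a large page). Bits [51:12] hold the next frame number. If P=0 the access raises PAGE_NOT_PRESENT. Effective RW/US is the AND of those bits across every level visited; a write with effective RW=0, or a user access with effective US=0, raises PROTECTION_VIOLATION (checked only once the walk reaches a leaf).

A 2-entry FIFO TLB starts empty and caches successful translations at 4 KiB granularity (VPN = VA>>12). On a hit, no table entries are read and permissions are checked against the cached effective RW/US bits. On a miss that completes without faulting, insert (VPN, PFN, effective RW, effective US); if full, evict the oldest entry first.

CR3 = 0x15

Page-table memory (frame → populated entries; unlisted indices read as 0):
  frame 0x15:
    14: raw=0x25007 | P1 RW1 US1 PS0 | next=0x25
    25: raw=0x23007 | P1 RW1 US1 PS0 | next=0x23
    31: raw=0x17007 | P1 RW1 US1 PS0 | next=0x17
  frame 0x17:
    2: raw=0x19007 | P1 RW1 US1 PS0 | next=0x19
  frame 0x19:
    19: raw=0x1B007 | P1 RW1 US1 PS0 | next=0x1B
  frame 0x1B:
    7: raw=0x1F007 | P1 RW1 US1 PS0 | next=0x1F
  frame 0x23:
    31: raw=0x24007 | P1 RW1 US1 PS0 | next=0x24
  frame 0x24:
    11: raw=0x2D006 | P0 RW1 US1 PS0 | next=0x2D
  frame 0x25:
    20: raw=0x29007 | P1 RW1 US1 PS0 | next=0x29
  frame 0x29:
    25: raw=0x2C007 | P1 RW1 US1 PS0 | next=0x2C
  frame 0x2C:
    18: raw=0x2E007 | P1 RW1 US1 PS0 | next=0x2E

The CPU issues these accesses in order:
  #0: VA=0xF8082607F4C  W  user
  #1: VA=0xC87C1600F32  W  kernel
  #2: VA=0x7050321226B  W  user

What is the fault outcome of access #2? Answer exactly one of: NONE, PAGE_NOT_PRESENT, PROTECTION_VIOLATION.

Per-access translation:
#0 VA=0xF8082607F4C (w,user):
  L0: frame=0x15 idx=31 entry=0x17007 [P=1 RW=1 US=1 PS=0]
  L1: frame=0x17 idx=2 entry=0x19007 [P=1 RW=1 US=1 PS=0]
  L2: frame=0x19 idx=19 entry=0x1B007 [P=1 RW=1 US=1 PS=0]
  L3: frame=0x1B idx=7 entry=0x1F007 [P=1 RW=1 US=1 PS=0]
  → PA=0x1FF4C  (4 entries read)
#1 VA=0xC87C1600F32 (w,kernel):
  L0: frame=0x15 idx=25 entry=0x23007 [P=1 RW=1 US=1 PS=0]
  L1: frame=0x23 idx=31 entry=0x24007 [P=1 RW=1 US=1 PS=0]
  L2: frame=0x24 idx=11 entry=0x2D006 [P=0 RW=1 US=1 PS=0]
  ⇒ fault: PAGE_NOT_PRESENT  — 3 lookups
#2 VA=0x7050321226B (w,user):
  L0: frame=0x15 idx=14 entry=0x25007 [P=1 RW=1 US=1 PS=0]
  L1: frame=0x25 idx=20 entry=0x29007 [P=1 RW=1 US=1 PS=0]
  L2: frame=0x29 idx=25 entry=0x2C007 [P=1 RW=1 US=1 PS=0]
  L3: frame=0x2C idx=18 entry=0x2E007 [P=1 RW=1 US=1 PS=0]
  → PA=0x2E26B  (4 entries read)

Access #2 fault: NONE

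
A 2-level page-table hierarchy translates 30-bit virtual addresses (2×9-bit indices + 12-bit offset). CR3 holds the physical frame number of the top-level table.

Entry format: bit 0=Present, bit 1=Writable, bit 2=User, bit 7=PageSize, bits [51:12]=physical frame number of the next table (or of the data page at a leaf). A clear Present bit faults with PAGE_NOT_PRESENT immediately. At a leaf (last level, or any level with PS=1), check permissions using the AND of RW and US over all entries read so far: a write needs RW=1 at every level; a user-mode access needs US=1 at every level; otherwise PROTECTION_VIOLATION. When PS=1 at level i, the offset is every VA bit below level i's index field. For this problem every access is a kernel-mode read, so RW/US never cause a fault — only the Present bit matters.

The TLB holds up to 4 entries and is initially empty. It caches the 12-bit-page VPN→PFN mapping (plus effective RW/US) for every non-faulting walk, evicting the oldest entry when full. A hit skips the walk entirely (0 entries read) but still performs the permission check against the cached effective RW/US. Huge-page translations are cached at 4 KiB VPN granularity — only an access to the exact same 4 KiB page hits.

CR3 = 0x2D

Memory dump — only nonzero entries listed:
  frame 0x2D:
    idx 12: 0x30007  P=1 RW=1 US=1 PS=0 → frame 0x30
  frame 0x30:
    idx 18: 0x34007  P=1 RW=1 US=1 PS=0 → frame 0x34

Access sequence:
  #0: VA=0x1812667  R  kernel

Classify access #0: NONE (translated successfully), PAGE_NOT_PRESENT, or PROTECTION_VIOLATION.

Walk each access:
#0 VA=0x1812667 (r,kernel):
  lvl0: tbl 0x2D, slot 12 ⇒ 0x30007 (P1/RW1/US1/PS0)
  lvl1: tbl 0x30, slot 18 ⇒ 0x34007 (P1/RW1/US1/PS0)
  ✓ 0x34667  — 2 lookups

Access #0 fault: NONE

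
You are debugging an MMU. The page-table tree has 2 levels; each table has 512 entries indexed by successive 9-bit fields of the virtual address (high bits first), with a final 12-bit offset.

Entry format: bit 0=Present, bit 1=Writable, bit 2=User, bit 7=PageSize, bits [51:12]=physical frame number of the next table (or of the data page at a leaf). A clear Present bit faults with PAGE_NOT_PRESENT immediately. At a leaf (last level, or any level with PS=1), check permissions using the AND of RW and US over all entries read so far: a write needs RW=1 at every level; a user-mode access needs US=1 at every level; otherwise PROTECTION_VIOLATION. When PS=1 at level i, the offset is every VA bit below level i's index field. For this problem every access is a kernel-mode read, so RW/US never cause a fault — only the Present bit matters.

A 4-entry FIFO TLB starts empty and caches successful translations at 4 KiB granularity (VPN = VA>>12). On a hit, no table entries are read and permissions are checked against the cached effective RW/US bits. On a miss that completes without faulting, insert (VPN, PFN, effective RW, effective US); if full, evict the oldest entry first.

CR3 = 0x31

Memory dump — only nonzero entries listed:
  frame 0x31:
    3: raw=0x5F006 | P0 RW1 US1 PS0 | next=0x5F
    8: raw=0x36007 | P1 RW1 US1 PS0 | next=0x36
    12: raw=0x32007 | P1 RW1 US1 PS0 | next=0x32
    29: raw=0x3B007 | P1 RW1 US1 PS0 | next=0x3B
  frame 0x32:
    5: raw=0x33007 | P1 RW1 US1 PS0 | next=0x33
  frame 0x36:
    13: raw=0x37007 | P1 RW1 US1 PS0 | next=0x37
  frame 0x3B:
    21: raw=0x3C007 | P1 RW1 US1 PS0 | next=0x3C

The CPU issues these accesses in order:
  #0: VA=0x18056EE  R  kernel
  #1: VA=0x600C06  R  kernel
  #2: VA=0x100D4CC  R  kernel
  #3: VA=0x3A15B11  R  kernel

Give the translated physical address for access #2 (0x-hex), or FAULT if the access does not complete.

Walk each access:
#0 VA=0x18056EE (r,kernel):
  L0 @0x31[12] → 0x32007  P=1,RW=1,US=1,PS=0
  L1 @0x32[5] → 0x33007  P=1,RW=1,US=1,PS=0
  → PA=0x336EE  (2 entries read)
#1 VA=0x600C06 (r,kernel):
  L0 @0x31[3] → 0x5F006  P=0,RW=1,US=1,PS=0
  ⇒ fault: PAGE_NOT_PRESENT  — 1 lookups
#2 VA=0x100D4CC (r,kernel):
  L0 @0x31[8] → 0x36007  P=1,RW=1,US=1,PS=0
  L1 @0x36[13] → 0x37007  P=1,RW=1,US=1,PS=0
  → PA=0x374CC  (2 entries read)
#3 VA=0x3A15B11 (r,kernel):
  L0 @0x31[29] → 0x3B007  P=1,RW=1,US=1,PS=0
  L1 @0x3B[21] → 0x3C007  P=1,RW=1,US=1,PS=0
  → PA=0x3CB11  (2 entries read)

Access #2 PA: 0x374CC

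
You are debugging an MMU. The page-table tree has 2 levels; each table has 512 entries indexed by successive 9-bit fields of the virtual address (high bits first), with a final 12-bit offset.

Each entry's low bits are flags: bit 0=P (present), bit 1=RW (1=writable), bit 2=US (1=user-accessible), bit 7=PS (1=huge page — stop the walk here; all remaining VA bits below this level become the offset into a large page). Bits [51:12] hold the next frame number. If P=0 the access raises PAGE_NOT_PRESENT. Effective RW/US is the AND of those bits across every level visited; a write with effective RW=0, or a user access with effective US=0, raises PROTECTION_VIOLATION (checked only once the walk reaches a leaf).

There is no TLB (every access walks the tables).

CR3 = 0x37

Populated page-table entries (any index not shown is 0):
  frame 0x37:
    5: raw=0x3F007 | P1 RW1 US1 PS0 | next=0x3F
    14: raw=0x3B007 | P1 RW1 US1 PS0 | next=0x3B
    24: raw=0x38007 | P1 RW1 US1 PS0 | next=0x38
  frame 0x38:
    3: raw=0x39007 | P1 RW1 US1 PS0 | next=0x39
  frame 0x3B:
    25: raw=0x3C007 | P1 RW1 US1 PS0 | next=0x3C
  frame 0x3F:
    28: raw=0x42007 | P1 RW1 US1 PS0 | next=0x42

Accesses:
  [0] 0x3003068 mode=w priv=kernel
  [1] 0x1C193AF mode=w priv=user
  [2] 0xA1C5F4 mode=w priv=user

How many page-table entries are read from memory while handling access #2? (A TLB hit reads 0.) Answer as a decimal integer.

Per-access translation:
#0 VA=0x3003068 (w,kernel):
  L0 @0x37[24] → 0x38007  P=1,RW=1,US=1,PS=0
  L1 @0x38[3] → 0x39007  P=1,RW=1,US=1,PS=0
  → PA=0x39068  (2 entries read)
#1 VA=0x1C193AF (w,user):
  L0 @0x37[14] → 0x3B007  P=1,RW=1,US=1,PS=0
  L1 @0x3B[25] → 0x3C007  P=1,RW=1,US=1,PS=0
  → PA=0x3C3AF  (2 entries read)
#2 VA=0xA1C5F4 (w,user):
  L0 @0x37[5] → 0x3F007  P=1,RW=1,US=1,PS=0
  L1 @0x3F[28] → 0x42007  P=1,RW=1,US=1,PS=0
  → PA=0x425F4  (2 entries read)

Entries read for #2: 2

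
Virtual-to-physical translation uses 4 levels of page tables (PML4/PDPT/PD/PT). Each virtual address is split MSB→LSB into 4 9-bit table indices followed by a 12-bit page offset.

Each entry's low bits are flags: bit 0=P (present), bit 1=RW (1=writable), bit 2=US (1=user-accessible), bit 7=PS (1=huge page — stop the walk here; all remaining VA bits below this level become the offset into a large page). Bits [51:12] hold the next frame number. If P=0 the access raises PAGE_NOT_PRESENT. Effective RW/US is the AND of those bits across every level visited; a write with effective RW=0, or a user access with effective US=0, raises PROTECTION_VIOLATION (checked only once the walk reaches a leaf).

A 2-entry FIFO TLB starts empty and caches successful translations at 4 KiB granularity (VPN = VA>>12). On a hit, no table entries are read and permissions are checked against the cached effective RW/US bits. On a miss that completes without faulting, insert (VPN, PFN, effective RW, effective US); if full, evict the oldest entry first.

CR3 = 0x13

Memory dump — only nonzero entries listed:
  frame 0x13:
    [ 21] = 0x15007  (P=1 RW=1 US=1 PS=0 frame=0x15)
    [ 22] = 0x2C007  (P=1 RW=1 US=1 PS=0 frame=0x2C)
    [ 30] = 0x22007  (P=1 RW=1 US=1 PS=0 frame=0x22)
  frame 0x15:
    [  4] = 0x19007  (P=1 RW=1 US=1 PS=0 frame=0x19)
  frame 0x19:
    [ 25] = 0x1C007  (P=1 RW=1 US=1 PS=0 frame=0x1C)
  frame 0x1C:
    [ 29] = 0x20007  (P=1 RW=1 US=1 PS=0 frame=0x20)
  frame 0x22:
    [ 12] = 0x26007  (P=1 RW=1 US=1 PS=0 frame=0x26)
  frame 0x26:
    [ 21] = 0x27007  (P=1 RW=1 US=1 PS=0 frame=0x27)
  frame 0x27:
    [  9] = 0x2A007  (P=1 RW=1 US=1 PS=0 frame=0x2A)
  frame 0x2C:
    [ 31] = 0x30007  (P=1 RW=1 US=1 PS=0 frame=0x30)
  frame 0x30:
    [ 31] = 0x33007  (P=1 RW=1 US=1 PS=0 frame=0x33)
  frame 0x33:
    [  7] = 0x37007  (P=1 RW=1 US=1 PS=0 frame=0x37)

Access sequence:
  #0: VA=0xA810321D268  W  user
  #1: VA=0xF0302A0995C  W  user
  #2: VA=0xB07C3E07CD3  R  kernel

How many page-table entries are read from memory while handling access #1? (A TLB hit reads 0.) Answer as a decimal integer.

Per-access translation:
#0 VA=0xA810321D268 (w,user):
  L0: frame=0x13 idx=21 entry=0x15007 [P=1 RW=1 US=1 PS=0]
  L1: frame=0x15 idx=4 entry=0x19007 [P=1 RW=1 US=1 PS=0]
  L2: frame=0x19 idx=25 entry=0x1C007 [P=1 RW=1 US=1 PS=0]
  L3: frame=0x1C idx=29 entry=0x20007 [P=1 RW=1 US=1 PS=0]
  ⇒ phys 0x20268  [4 reads]
#1 VA=0xF0302A0995C (w,user):
  L0: frame=0x13 idx=30 entry=0x22007 [P=1 RW=1 US=1 PS=0]
  L1: frame=0x22 idx=12 entry=0x26007 [P=1 RW=1 US=1 PS=0]
  L2: frame=0x26 idx=21 entry=0x27007 [P=1 RW=1 US=1 PS=0]
  L3: frame=0x27 idx=9 entry=0x2A007 [P=1 RW=1 US=1 PS=0]
  ⇒ phys 0x2A95C  [4 reads]
#2 VA=0xB07C3E07CD3 (r,kernel):
  L0: frame=0x13 idx=22 entry=0x2C007 [P=1 RW=1 US=1 PS=0]
  L1: frame=0x2C idx=31 entry=0x30007 [P=1 RW=1 US=1 PS=0]
  L2: frame=0x30 idx=31 entry=0x33007 [P=1 RW=1 US=1 PS=0]
  L3: frame=0x33 idx=7 entry=0x37007 [P=1 RW=1 US=1 PS=0]
  ⇒ phys 0x37CD3  [4 reads]

Entries read for #1: 4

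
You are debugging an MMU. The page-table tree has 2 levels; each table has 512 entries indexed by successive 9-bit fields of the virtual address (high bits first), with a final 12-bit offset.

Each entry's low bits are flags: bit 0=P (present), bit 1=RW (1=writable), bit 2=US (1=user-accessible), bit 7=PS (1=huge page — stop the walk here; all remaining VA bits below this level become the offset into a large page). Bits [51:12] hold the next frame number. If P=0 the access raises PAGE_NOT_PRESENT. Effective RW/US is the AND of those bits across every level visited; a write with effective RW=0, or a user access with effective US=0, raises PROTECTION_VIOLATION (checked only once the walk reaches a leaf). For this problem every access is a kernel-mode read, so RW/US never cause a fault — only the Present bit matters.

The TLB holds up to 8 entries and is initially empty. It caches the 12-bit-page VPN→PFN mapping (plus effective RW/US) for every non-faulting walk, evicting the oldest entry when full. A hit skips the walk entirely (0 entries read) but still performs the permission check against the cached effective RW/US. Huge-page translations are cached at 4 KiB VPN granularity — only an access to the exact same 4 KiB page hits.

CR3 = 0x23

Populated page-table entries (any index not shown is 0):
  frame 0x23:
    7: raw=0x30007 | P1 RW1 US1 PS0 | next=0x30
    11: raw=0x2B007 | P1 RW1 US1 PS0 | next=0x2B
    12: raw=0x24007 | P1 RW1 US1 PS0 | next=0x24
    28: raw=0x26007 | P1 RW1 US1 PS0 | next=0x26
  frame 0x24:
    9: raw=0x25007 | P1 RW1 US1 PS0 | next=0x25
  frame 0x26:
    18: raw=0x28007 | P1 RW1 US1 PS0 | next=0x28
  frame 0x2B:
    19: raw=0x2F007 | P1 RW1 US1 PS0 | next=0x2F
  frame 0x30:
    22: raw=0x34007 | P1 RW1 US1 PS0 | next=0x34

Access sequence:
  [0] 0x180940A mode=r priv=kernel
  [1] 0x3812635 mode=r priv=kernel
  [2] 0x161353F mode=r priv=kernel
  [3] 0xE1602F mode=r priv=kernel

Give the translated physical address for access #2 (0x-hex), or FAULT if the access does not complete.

Per-access translation:
#0 VA=0x180940A (r,kernel):
  lvl0: tbl 0x23, slot 12 ⇒ 0x24007 (P1/RW1/US1/PS0)
  lvl1: tbl 0x24, slot 9 ⇒ 0x25007 (P1/RW1/US1/PS0)
  ✓ 0x2540A  — 2 lookups
#1 VA=0x3812635 (r,kernel):
  lvl0: tbl 0x23, slot 28 ⇒ 0x26007 (P1/RW1/US1/PS0)
  lvl1: tbl 0x26, slot 18 ⇒ 0x28007 (P1/RW1/US1/PS0)
  ✓ 0x28635  — 2 lookups
#2 VA=0x161353F (r,kernel):
  lvl0: tbl 0x23, slot 11 ⇒ 0x2B007 (P1/RW1/US1/PS0)
  lvl1: tbl 0x2B, slot 19 ⇒ 0x2F007 (P1/RW1/US1/PS0)
  ✓ 0x2F53F  — 2 lookups
#3 VA=0xE1602F (r,kernel):
  lvl0: tbl 0x23, slot 7 ⇒ 0x30007 (P1/RW1/US1/PS0)
  lvl1: tbl 0x30, slot 22 ⇒ 0x34007 (P1/RW1/US1/PS0)
  ✓ 0x3402F  — 2 lookups

Access #2 PA: 0x2F53F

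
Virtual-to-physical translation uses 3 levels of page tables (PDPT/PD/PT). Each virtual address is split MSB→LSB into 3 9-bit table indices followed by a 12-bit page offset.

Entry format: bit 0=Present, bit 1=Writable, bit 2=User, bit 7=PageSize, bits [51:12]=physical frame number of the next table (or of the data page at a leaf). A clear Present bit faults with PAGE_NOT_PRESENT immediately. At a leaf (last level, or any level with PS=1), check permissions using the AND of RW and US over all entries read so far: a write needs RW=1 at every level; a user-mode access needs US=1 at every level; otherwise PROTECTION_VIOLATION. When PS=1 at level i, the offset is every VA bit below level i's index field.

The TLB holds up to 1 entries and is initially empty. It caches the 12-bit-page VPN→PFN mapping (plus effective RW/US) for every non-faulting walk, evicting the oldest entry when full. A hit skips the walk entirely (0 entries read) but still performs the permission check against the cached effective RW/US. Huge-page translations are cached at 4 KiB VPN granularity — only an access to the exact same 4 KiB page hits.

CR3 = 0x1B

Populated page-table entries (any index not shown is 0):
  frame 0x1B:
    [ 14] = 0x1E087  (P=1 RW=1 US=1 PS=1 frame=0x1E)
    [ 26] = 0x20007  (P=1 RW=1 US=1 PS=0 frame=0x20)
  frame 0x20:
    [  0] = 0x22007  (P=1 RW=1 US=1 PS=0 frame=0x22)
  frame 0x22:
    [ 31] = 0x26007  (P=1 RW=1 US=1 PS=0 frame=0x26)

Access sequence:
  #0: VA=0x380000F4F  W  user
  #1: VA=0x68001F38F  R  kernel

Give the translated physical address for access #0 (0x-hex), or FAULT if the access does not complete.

Per-access translation:
#0 VA=0x380000F4F (w,user):
  L0 @0x1B[14] → 0x1E087  P=1,RW=1,US=1,PS=1
  → PA=0x1EF4F (huge @L0)  (1 entries read)
#1 VA=0x68001F38F (r,kernel):
  L0 @0x1B[26] → 0x20007  P=1,RW=1,US=1,PS=0
  L1 @0x20[0] → 0x22007  P=1,RW=1,US=1,PS=0
  L2 @0x22[31] → 0x26007  P=1,RW=1,US=1,PS=0
  → PA=0x2638F  (3 entries read)

Access #0 PA: 0x1EF4F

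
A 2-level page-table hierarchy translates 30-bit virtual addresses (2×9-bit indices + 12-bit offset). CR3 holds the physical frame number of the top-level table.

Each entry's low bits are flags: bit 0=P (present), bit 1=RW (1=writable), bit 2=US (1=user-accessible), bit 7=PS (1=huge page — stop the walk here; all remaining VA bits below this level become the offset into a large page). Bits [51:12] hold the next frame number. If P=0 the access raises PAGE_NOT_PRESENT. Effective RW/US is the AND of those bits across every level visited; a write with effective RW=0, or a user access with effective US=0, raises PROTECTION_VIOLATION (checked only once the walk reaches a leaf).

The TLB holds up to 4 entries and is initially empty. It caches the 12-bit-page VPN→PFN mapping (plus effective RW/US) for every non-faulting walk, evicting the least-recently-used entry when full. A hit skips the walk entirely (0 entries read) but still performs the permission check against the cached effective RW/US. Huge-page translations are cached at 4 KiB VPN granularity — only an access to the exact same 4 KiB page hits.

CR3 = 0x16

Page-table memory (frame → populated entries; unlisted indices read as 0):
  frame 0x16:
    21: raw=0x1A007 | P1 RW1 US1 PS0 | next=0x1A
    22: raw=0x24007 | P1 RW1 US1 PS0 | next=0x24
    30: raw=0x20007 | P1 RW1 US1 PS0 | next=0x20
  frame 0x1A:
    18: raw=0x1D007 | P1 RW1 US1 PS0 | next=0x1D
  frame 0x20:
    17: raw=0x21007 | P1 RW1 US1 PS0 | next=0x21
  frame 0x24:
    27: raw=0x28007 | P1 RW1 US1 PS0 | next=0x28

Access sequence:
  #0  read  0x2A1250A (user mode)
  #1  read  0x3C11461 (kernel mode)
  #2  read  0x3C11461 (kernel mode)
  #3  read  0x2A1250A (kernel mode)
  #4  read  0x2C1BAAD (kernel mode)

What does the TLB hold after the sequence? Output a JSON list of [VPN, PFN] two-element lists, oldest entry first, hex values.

Trace:
#0 VA=0x2A1250A (r,user):
  [0] read 0x16 idx=21: raw=0x1A007 flags P=1 W=1 U=1 S=0
  [1] read 0x1A idx=18: raw=0x1D007 flags P=1 W=1 U=1 S=0
  → PA=0x1D50A  (2 entries read)
#1 VA=0x3C11461 (r,kernel):
  [0] read 0x16 idx=30: raw=0x20007 flags P=1 W=1 U=1 S=0
  [1] read 0x20 idx=17: raw=0x21007 flags P=1 W=1 U=1 S=0
  → PA=0x21461  (2 entries read)
#2 VA=0x3C11461 (r,kernel):
  TLB hit vpn=0x3C11 → PA=0x21461
#3 VA=0x2A1250A (r,kernel):
  TLB hit vpn=0x2A12 → PA=0x1D50A
#4 VA=0x2C1BAAD (r,kernel):
  [0] read 0x16 idx=22: raw=0x24007 flags P=1 W=1 U=1 S=0
  [1] read 0x24 idx=27: raw=0x28007 flags P=1 W=1 U=1 S=0
  → PA=0x28AAD  (2 entries read)

TLB: [["0x3C11", "0x21"], ["0x2A12", "0x1D"], ["0x2C1B", "0x28"]]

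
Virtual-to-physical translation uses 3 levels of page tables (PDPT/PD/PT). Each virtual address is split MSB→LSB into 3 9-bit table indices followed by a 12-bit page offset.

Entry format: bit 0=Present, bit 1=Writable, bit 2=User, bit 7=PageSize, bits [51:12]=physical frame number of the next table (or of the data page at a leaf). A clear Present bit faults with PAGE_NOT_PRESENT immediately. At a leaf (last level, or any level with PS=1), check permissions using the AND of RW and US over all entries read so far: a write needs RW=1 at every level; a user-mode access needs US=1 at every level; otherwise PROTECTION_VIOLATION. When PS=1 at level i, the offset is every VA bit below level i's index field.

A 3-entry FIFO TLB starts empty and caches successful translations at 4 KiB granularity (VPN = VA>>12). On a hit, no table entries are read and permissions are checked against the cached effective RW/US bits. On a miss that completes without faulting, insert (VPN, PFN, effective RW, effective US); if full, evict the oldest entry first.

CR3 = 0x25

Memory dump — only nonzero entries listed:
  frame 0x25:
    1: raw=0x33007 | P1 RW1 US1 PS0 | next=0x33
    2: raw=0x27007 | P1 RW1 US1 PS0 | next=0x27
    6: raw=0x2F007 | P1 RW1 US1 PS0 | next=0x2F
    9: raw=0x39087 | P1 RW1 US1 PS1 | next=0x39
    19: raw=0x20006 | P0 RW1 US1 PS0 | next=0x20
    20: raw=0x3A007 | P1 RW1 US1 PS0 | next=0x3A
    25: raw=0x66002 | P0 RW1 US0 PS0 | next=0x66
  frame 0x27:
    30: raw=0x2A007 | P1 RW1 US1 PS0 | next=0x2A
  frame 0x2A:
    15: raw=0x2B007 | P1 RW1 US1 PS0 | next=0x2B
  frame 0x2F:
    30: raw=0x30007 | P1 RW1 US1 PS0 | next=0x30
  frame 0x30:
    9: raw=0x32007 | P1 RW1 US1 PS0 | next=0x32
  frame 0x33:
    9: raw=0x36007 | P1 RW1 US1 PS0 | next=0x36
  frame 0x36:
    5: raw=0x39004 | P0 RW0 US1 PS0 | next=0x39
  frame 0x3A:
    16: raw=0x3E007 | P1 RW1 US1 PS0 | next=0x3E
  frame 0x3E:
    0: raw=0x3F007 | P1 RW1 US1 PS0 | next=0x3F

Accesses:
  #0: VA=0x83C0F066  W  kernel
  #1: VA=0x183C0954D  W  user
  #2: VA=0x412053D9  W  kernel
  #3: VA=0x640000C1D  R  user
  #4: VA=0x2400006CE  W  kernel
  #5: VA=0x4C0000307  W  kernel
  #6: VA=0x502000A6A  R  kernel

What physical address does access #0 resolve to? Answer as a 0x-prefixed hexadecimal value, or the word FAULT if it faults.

Per-access translation:
#0 VA=0x83C0F066 (w,kernel):
  [0] read 0x25 idx=2: raw=0x27007 flags P=1 W=1 U=1 S=0
  [1] read 0x27 idx=30: raw=0x2A007 flags P=1 W=1 U=1 S=0
  [2] read 0x2A idx=15: raw=0x2B007 flags P=1 W=1 U=1 S=0
  → PA=0x2B066  (3 entries read)
#1 VA=0x183C0954D (w,user):
  [0] read 0x25 idx=6: raw=0x2F007 flags P=1 W=1 U=1 S=0
  [1] read 0x2F idx=30: raw=0x30007 flags P=1 W=1 U=1 S=0
  [2] read 0x30 idx=9: raw=0x32007 flags P=1 W=1 U=1 S=0
  → PA=0x3254D  (3 entries read)
#2 VA=0x412053D9 (w,kernel):
  [0] read 0x25 idx=1: raw=0x33007 flags P=1 W=1 U=1 S=0
  [1] read 0x33 idx=9: raw=0x36007 flags P=1 W=1 U=1 S=0
  [2] read 0x36 idx=5: raw=0x39004 flags P=0 W=0 U=1 S=0
  ⇒ fault: PAGE_NOT_PRESENT  — 3 lookups
#3 VA=0x640000C1D (r,user):
  [0] read 0x25 idx=25: raw=0x66002 flags P=0 W=1 U=0 S=0
  ⇒ fault: PAGE_NOT_PRESENT  — 1 lookups
#4 VA=0x2400006CE (w,kernel):
  [0] read 0x25 idx=9: raw=0x39087 flags P=1 W=1 U=1 S=1
  → PA=0x396CE (huge @L0)  (1 entries read)
#5 VA=0x4C0000307 (w,kernel):
  [0] read 0x25 idx=19: raw=0x20006 flags P=0 W=1 U=1 S=0
  ⇒ fault: PAGE_NOT_PRESENT  — 1 lookups
#6 VA=0x502000A6A (r,kernel):
  [0] read 0x25 idx=20: raw=0x3A007 flags P=1 W=1 U=1 S=0
  [1] read 0x3A idx=16: raw=0x3E007 flags P=1 W=1 U=1 S=0
  [2] read 0x3E idx=0: raw=0x3F007 flags P=1 W=1 U=1 S=0
  → PA=0x3FA6A  (3 entries read)

Access #0 PA: 0x2B066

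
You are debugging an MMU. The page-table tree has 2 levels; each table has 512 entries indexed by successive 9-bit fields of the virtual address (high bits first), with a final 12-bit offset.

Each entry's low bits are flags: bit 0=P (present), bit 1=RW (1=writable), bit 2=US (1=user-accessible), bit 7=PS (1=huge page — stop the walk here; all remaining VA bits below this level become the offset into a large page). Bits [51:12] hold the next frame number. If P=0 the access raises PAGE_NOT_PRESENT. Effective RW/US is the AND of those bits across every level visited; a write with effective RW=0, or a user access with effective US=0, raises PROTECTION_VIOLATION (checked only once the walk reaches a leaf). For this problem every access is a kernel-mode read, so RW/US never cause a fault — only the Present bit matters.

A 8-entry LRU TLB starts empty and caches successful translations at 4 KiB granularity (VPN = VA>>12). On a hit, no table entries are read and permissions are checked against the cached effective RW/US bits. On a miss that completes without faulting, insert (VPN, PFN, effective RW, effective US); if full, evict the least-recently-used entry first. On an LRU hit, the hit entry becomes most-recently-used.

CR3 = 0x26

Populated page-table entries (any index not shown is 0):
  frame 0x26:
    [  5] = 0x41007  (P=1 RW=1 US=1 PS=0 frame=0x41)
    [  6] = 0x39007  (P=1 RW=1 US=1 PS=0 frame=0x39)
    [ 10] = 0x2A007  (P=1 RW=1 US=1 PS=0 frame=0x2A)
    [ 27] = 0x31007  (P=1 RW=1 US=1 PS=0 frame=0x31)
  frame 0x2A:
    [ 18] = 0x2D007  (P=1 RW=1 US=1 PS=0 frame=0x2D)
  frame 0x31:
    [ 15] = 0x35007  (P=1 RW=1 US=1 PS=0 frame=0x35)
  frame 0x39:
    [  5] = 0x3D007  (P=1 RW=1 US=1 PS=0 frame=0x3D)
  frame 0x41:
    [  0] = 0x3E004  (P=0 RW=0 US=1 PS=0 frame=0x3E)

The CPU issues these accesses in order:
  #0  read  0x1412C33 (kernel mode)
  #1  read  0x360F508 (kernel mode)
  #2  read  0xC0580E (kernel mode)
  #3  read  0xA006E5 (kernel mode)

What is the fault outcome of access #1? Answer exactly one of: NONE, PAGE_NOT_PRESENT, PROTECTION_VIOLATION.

Trace:
#0 VA=0x1412C33 (r,kernel):
  L0: frame=0x26 idx=10 entry=0x2A007 [P=1 RW=1 US=1 PS=0]
  L1: frame=0x2A idx=18 entry=0x2D007 [P=1 RW=1 US=1 PS=0]
  → PA=0x2DC33  (2 entries read)
#1 VA=0x360F508 (r,kernel):
  L0: frame=0x26 idx=27 entry=0x31007 [P=1 RW=1 US=1 PS=0]
  L1: frame=0x31 idx=15 entry=0x35007 [P=1 RW=1 US=1 PS=0]
  → PA=0x35508  (2 entries read)
#2 VA=0xC0580E (r,kernel):
  L0: frame=0x26 idx=6 entry=0x39007 [P=1 RW=1 US=1 PS=0]
  L1: frame=0x39 idx=5 entry=0x3D007 [P=1 RW=1 US=1 PS=0]
  → PA=0x3D80E  (2 entries read)
#3 VA=0xA006E5 (r,kernel):
  L0: frame=0x26 idx=5 entry=0x41007 [P=1 RW=1 US=1 PS=0]
  L1: frame=0x41 idx=0 entry=0x3E004 [P=0 RW=0 US=1 PS=0]
  ⇒ fault: PAGE_NOT_PRESENT  — 2 lookups

Access #1 fault: NONE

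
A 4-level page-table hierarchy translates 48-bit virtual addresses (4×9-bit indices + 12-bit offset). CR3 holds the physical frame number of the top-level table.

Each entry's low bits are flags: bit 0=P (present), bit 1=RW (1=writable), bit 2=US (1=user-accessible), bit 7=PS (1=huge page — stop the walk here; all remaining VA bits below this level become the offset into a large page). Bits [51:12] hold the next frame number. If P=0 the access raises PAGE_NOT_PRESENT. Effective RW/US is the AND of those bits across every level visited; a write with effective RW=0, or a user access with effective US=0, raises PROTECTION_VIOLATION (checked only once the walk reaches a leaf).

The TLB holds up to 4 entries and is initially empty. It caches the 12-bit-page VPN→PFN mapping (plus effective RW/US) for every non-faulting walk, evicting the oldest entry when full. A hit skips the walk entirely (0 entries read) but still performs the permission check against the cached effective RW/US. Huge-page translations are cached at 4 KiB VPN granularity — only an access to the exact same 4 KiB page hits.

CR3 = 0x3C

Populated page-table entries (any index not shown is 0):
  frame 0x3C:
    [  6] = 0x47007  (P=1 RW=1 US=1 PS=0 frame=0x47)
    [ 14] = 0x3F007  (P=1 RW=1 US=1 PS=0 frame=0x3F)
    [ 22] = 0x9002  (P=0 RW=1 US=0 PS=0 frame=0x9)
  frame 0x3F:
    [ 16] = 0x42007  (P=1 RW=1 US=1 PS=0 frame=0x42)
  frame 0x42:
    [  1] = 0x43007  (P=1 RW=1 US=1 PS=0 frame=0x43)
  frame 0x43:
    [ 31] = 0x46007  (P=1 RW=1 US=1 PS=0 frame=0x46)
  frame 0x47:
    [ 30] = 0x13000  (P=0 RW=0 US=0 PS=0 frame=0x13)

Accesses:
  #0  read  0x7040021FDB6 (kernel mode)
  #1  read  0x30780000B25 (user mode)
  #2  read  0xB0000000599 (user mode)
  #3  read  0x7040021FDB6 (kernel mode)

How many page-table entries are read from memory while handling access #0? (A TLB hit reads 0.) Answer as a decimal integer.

Walk each access:
#0 VA=0x7040021FDB6 (r,kernel):
  L0 @0x3C[14] → 0x3F007  P=1,RW=1,US=1,PS=0
  L1 @0x3F[16] → 0x42007  P=1,RW=1,US=1,PS=0
  L2 @0x42[1] → 0x43007  P=1,RW=1,US=1,PS=0
  L3 @0x43[31] → 0x46007  P=1,RW=1,US=1,PS=0
  ✓ 0x46DB6  — 4 lookups
#1 VA=0x30780000B25 (r,user):
  L0 @0x3C[6] → 0x47007  P=1,RW=1,US=1,PS=0
  L1 @0x47[30] → 0x13000  P=0,RW=0,US=0,PS=0
  ✗ PAGE_NOT_PRESENT  [2 reads]
#2 VA=0xB0000000599 (r,user):
  L0 @0x3C[22] → 0x9002  P=0,RW=1,US=0,PS=0
  ✗ PAGE_NOT_PRESENT  [1 reads]
#3 VA=0x7040021FDB6 (r,kernel):
  TLB hit vpn=0x7040021F → PA=0x46DB6

Entries read for #0: 4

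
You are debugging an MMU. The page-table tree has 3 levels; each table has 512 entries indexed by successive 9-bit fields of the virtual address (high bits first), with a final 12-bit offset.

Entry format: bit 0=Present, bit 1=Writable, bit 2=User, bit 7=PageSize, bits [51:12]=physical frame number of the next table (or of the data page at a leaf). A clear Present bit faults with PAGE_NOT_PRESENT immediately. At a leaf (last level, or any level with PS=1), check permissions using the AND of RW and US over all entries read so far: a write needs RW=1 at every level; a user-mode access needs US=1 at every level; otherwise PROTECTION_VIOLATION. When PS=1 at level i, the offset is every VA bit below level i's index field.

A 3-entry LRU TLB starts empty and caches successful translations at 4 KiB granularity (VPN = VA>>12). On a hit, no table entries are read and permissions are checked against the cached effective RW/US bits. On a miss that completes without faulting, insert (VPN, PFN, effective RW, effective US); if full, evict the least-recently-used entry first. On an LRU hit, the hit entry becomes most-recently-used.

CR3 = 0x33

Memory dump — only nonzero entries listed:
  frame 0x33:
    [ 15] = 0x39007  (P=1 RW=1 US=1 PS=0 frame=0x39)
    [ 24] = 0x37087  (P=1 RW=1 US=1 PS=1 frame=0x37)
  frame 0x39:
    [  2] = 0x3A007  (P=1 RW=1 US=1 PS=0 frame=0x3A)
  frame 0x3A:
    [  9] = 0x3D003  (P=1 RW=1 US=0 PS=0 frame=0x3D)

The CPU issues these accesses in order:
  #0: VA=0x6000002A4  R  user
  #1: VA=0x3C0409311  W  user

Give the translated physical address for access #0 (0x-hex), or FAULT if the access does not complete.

Walk each access:
#0 VA=0x6000002A4 (r,user):
  L0: frame=0x33 idx=24 entry=0x37087 [P=1 RW=1 US=1 PS=1]
  ⇒ phys 0x372A4 (huge @L0)  [1 reads]
#1 VA=0x3C0409311 (w,user):
  L0: frame=0x33 idx=15 entry=0x39007 [P=1 RW=1 US=1 PS=0]
  L1: frame=0x39 idx=2 entry=0x3A007 [P=1 RW=1 US=1 PS=0]
  L2: frame=0x3A idx=9 entry=0x3D003 [P=1 RW=1 US=0 PS=0]
  ⇒ fault: PROTECTION_VIOLATION  — 3 lookups

Access #0 PA: 0x372A4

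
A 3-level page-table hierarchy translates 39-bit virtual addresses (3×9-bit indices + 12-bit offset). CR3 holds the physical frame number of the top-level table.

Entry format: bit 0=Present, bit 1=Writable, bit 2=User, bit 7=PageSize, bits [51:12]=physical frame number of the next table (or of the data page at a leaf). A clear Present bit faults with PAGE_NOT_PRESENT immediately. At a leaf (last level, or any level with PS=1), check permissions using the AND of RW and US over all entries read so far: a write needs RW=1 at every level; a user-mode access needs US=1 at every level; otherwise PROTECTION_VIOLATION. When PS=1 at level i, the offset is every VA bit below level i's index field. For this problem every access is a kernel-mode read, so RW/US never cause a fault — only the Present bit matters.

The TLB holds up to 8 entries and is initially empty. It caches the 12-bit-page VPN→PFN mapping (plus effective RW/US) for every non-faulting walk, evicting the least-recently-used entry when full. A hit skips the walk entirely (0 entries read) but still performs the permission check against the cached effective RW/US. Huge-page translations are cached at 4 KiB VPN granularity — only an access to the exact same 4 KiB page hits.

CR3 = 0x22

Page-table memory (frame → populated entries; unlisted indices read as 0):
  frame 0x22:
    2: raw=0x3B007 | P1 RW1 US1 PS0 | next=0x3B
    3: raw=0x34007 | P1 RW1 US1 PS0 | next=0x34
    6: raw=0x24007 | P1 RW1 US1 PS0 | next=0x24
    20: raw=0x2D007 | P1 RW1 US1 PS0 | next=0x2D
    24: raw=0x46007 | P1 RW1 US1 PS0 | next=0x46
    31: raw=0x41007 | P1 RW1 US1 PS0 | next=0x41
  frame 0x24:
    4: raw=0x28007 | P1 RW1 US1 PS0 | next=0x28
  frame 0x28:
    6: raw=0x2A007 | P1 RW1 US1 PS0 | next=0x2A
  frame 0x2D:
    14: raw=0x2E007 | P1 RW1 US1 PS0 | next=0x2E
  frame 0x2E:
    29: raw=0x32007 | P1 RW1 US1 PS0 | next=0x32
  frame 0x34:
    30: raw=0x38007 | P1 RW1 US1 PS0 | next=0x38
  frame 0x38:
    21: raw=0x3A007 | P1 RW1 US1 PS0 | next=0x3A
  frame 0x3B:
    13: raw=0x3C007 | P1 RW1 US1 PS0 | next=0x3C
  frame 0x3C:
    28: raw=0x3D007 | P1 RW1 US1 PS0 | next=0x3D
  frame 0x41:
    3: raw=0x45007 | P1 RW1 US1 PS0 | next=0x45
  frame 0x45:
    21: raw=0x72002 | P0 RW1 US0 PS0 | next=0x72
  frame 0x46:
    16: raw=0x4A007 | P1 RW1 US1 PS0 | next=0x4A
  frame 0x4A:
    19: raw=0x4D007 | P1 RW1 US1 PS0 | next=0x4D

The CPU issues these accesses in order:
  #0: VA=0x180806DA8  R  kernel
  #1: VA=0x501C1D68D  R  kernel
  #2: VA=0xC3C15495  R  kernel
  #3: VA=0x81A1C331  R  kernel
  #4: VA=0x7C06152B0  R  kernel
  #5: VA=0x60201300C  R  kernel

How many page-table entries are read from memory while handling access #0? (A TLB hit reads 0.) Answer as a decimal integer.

Trace:
#0 VA=0x180806DA8 (r,kernel):
  lvl0: tbl 0x22, slot 6 ⇒ 0x24007 (P1/RW1/US1/PS0)
  lvl1: tbl 0x24, slot 4 ⇒ 0x28007 (P1/RW1/US1/PS0)
  lvl2: tbl 0x28, slot 6 ⇒ 0x2A007 (P1/RW1/US1/PS0)
  ⇒ phys 0x2ADA8  [3 reads]
#1 VA=0x501C1D68D (r,kernel):
  lvl0: tbl 0x22, slot 20 ⇒ 0x2D007 (P1/RW1/US1/PS0)
  lvl1: tbl 0x2D, slot 14 ⇒ 0x2E007 (P1/RW1/US1/PS0)
  lvl2: tbl 0x2E, slot 29 ⇒ 0x32007 (P1/RW1/US1/PS0)
  ⇒ phys 0x3268D  [3 reads]
#2 VA=0xC3C15495 (r,kernel):
  lvl0: tbl 0x22, slot 3 ⇒ 0x34007 (P1/RW1/US1/PS0)
  lvl1: tbl 0x34, slot 30 ⇒ 0x38007 (P1/RW1/US1/PS0)
  lvl2: tbl 0x38, slot 21 ⇒ 0x3A007 (P1/RW1/US1/PS0)
  ⇒ phys 0x3A495  [3 reads]
#3 VA=0x81A1C331 (r,kernel):
  lvl0: tbl 0x22, slot 2 ⇒ 0x3B007 (P1/RW1/US1/PS0)
  lvl1: tbl 0x3B, slot 13 ⇒ 0x3C007 (P1/RW1/US1/PS0)
  lvl2: tbl 0x3C, slot 28 ⇒ 0x3D007 (P1/RW1/US1/PS0)
  ⇒ phys 0x3D331  [3 reads]
#4 VA=0x7C06152B0 (r,kernel):
  lvl0: tbl 0x22, slot 31 ⇒ 0x41007 (P1/RW1/US1/PS0)
  lvl1: tbl 0x41, slot 3 ⇒ 0x45007 (P1/RW1/US1/PS0)
  lvl2: tbl 0x45, slot 21 ⇒ 0x72002 (P0/RW1/US0/PS0)
  → PAGE_NOT_PRESENT  (3 entries read)
#5 VA=0x60201300C (r,kernel):
  lvl0: tbl 0x22, slot 24 ⇒ 0x46007 (P1/RW1/US1/PS0)
  lvl1: tbl 0x46, slot 16 ⇒ 0x4A007 (P1/RW1/US1/PS0)
  lvl2: tbl 0x4A, slot 19 ⇒ 0x4D007 (P1/RW1/US1/PS0)
  ⇒ phys 0x4D00C  [3 reads]

Entries read for #0: 3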